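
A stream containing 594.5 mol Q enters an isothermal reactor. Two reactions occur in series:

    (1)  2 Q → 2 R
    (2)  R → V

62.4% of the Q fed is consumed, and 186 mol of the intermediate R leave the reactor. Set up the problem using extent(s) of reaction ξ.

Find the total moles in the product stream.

Conversion of Q: Q consumed = 2ξ₁ = 0.624 × 594.5 → ξ₁ = 185.5 mol.
R balance: n_R = 0 + 2ξ₁ − 1ξ₂ = 186 → ξ₂ = (2·185.5 − 186)/1 = 185 mol.
Outlet amounts (n = n₀ + Σ ν·ξ):
  Q: 594.5 − 2(185.5) = 223.5
  R: 0 + 2(185.5) − 1(185) = 186
  V: 0 + 1(185) = 185
Total out = 223.5 + 186 + 185 = 594.5 mol.

594 mol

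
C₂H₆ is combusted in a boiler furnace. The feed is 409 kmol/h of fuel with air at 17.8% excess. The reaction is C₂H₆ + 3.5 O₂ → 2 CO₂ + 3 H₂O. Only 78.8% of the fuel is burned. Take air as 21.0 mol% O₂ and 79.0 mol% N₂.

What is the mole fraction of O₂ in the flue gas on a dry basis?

Stoichiometric O₂ = 3.5 × 409 = 1432 kmol/h; O₂ fed = 1432 × 1.178 = 1686 kmol/h.
N₂ fed = 1686 × 79/21 = 6344 kmol/h.
Fuel reacted = 0.788 × 409 → ξ = 322.3 kmol/h.
Outlet (n = n₀ + ν ξ):
  C₂H₆: 409 − 1(322.3) = 86.71
  O₂: 1686 − 3.5(322.3) = 558.3
  N₂: 6344 (inert)
  CO₂: 0 + 2(322.3) = 644.6
  H₂O: 0 + 3(322.3) = 966.9
Dry total = 7633 kmol/h; y_O₂ (dry) = 558.3 / 7633 = 0.07314.

0.0731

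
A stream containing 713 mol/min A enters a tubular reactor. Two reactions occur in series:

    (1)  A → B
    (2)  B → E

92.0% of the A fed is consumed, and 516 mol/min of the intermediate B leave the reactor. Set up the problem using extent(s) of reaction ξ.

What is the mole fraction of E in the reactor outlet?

Conversion of A: A consumed = 1ξ₁ = 0.92 × 713 → ξ₁ = 656 mol/min.
B balance: n_B = 0 + 1ξ₁ − 1ξ₂ = 516 → ξ₂ = (1·656 − 516)/1 = 140 mol/min.
Outlet amounts (n = n₀ + Σ ν·ξ):
  A: 713 − 1(656) = 57.04
  B: 0 + 1(656) − 1(140) = 516
  E: 0 + 1(140) = 140
Total out = 713 mol/min; y_E = 140 / 713 = 0.1963.

0.196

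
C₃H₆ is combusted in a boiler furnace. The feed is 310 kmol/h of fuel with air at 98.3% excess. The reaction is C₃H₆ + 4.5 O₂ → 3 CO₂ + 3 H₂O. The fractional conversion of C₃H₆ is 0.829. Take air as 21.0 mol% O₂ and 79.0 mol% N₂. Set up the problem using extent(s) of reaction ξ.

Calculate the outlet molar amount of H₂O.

Stoichiometric O₂ = 4.5 × 310 = 1395 kmol/h; O₂ fed = 1395 × 1.983 = 2766 kmol/h.
N₂ fed = 2766 × 79/21 = 10410 kmol/h.
Fuel reacted = 0.829 × 310 → ξ = 257 kmol/h.
Outlet (n = n₀ + ν ξ):
  C₃H₆: 310 − 1(257) = 53.01
  O₂: 2766 − 4.5(257) = 1610
  N₂: 10410 (inert)
  CO₂: 0 + 3(257) = 771
  H₂O: 0 + 3(257) = 771

771 kmol/h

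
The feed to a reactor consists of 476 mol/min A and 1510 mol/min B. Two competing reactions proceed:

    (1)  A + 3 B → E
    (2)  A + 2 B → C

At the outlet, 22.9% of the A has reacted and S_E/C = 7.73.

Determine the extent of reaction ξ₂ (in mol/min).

ξ₂ = 12.5 mol/min

Conversion of A: A consumed = 0.229 × 476 = 109 mol/min = 1ξ₁ + 1ξ₂.
Selectivity: 1ξ₁ / (1ξ₂) = 7.73 → ξ₁ = 7.73 ξ₂.
Substitute: (1·7.73 + 1) ξ₂ = 109 → ξ₂ = 12.49 mol/min, ξ₁ = 96.52 mol/min.
Outlet amounts (n = n₀ + Σ ν·ξ):
  A: 476 − 1(96.52) − 1(12.49) = 367
  B: 1510 − 3(96.52) − 2(12.49) = 1195
  E: 0 + 1(96.52) = 96.52
  C: 0 + 1(12.49) = 12.49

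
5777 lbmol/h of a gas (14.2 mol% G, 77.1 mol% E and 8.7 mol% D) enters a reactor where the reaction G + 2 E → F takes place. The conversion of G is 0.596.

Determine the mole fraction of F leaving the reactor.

G reacted = 0.596 × 820.3 = 488.9 lbmol/h; ν_G = −1, so ξ = 488.9/1 = 488.9 lbmol/h.
Outlet amounts (n = n₀ + ν ξ):
  G: 820.3 − 1(488.9) = 331.4
  E: 4454 − 2(488.9) = 3476
  F: 0 + 1(488.9) = 488.9
  D: 502.6 (inert)
Total out = 4799 lbmol/h; y_F = 488.9 / 4799 = 0.1019.

0.102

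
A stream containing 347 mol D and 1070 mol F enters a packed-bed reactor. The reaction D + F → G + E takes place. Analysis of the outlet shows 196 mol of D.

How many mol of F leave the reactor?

919 mol

For D: n = n₀ − 1ξ → 196 = 347 − 1ξ, giving ξ = 151 mol.
Outlet amounts (n = n₀ + ν ξ):
  D: 347 − 1(151) = 196
  F: 1070 − 1(151) = 919
  G: 0 + 1(151) = 151
  E: 0 + 1(151) = 151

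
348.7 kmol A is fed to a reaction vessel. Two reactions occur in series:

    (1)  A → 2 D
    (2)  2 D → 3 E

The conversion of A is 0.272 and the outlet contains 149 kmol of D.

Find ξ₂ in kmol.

Conversion of A: A consumed = 1ξ₁ = 0.272 × 348.7 → ξ₁ = 94.85 kmol.
D balance: n_D = 0 + 2ξ₁ − 2ξ₂ = 149 → ξ₂ = (2·94.85 − 149)/2 = 20.35 kmol.
Outlet amounts (n = n₀ + Σ ν·ξ):
  A: 348.7 − 1(94.85) = 253.9
  D: 0 + 2(94.85) − 2(20.35) = 149
  E: 0 + 3(20.35) = 61.04

ξ₂ = 20.3 kmol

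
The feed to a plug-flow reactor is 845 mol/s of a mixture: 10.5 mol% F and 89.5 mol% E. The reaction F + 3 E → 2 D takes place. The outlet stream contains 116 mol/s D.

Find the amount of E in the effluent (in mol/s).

582 mol/s

For D: n = n₀ + 2ξ → 116 = 0 + 2ξ, giving ξ = 58 mol/s.
Outlet amounts (n = n₀ + ν ξ):
  F: 88.72 − 1(58) = 30.72
  E: 756.3 − 3(58) = 582.3
  D: 0 + 2(58) = 116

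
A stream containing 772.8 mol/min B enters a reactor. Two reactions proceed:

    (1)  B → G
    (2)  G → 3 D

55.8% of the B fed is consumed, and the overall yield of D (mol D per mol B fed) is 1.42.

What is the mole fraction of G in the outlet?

0.0435

Conversion of B: B consumed = 1ξ₁ = 0.558 × 772.8 → ξ₁ = 431.2 mol/min.
Yield of D: 3ξ₂ / 772.8 = 1.42 → ξ₂ = 365.8 mol/min.
Outlet amounts (n = n₀ + Σ ν·ξ):
  B: 772.8 − 1(431.2) = 341.6
  G: 0 + 1(431.2) − 1(365.8) = 65.43
  D: 0 + 3(365.8) = 1097
Total out = 1504 mol/min; y_G = 65.43 / 1504 = 0.04349.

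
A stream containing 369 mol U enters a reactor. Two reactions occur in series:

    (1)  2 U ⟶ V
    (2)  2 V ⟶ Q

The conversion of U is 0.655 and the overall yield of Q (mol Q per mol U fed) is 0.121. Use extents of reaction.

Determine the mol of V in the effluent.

31.5 mol

Conversion of U: U consumed = 2ξ₁ = 0.655 × 369 → ξ₁ = 120.8 mol.
Yield of Q: 1ξ₂ / 369 = 0.121 → ξ₂ = 44.65 mol.
Outlet amounts (n = n₀ + Σ ν·ξ):
  U: 369 − 2(120.8) = 127.3
  V: 0 + 1(120.8) − 2(44.65) = 31.55
  Q: 0 + 1(44.65) = 44.65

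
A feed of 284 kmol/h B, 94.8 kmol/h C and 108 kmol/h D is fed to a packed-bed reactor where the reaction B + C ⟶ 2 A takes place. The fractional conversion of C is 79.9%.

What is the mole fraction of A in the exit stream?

C reacted = 0.799 × 94.8 = 75.75 kmol/h; ν_C = −1, so ξ = 75.75/1 = 75.75 kmol/h.
Outlet amounts (n = n₀ + ν ξ):
  B: 284 − 1(75.75) = 208.3
  C: 94.8 − 1(75.75) = 19.05
  A: 0 + 2(75.75) = 151.5
  D: 108 (inert)
Total out = 486.8 kmol/h; y_A = 151.5 / 486.8 = 0.3112.

0.311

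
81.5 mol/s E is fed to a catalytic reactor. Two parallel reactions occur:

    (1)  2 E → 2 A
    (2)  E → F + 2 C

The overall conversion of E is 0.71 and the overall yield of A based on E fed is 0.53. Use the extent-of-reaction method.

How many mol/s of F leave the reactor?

14.7 mol/s

Yield of A: 2ξ₁ / 81.5 = 0.53 → ξ₁ = 21.6 mol/s.
Conversion of E: 2ξ₁ + 1ξ₂ = 0.71 × 81.5 = 57.86 → ξ₂ = 14.67 mol/s.
Outlet amounts (n = n₀ + Σ ν·ξ):
  E: 81.5 − 2(21.6) − 1(14.67) = 23.64
  A: 0 + 2(21.6) = 43.2
  F: 0 + 1(14.67) = 14.67
  C: 0 + 2(14.67) = 29.34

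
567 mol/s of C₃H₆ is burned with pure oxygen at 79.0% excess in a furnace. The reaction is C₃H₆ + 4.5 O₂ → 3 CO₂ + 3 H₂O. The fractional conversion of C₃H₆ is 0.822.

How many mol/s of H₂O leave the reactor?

Stoichiometric O₂ = 4.5 × 567 = 2552 mol/s; O₂ fed = 2552 × 1.790 = 4567 mol/s.
Fuel reacted = 0.822 × 567 → ξ = 466.1 mol/s.
Outlet (n = n₀ + ν ξ):
  C₃H₆: 567 − 1(466.1) = 100.9
  O₂: 4567 − 4.5(466.1) = 2470
  CO₂: 0 + 3(466.1) = 1398
  H₂O: 0 + 3(466.1) = 1398

1400 mol/s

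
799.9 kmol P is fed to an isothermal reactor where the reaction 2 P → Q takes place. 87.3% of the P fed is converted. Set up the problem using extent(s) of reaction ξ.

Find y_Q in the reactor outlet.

0.775

P reacted = 0.873 × 799.9 = 698.3 kmol; ν_P = −2, so ξ = 698.3/2 = 349.2 kmol.
Outlet amounts (n = n₀ + ν ξ):
  P: 799.9 − 2(349.2) = 101.6
  Q: 0 + 1(349.2) = 349.2
Total out = 450.7 kmol; y_Q = 349.2 / 450.7 = 0.7746.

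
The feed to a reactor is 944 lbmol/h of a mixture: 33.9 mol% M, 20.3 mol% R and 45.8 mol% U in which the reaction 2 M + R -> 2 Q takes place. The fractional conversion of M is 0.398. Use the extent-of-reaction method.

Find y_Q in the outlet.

0.145

M reacted = 0.398 × 320 = 127.4 lbmol/h; ν_M = −2, so ξ = 127.4/2 = 63.68 lbmol/h.
Outlet amounts (n = n₀ + ν ξ):
  M: 320 − 2(63.68) = 192.6
  R: 191.6 − 1(63.68) = 127.9
  Q: 0 + 2(63.68) = 127.4
  U: 432.4 (inert)
Total out = 880.3 lbmol/h; y_Q = 127.4 / 880.3 = 0.1447.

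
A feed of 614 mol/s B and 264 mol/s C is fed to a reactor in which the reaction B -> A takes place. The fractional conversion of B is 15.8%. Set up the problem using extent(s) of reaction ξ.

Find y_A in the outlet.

0.11

B reacted = 0.158 × 614 = 97.01 mol/s; ν_B = −1, so ξ = 97.01/1 = 97.01 mol/s.
Outlet amounts (n = n₀ + ν ξ):
  B: 614 − 1(97.01) = 517
  A: 0 + 1(97.01) = 97.01
  C: 264 (inert)
Total out = 878 mol/s; y_A = 97.01 / 878 = 0.1105.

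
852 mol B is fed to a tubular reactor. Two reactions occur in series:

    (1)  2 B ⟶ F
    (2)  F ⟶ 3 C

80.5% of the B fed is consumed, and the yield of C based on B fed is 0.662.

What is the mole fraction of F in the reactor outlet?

Conversion of B: B consumed = 2ξ₁ = 0.805 × 852 → ξ₁ = 342.9 mol.
Yield of C: 3ξ₂ / 852 = 0.662 → ξ₂ = 188 mol.
Outlet amounts (n = n₀ + Σ ν·ξ):
  B: 852 − 2(342.9) = 166.1
  F: 0 + 1(342.9) − 1(188) = 154.9
  C: 0 + 3(188) = 564
Total out = 885.1 mol; y_F = 154.9 / 885.1 = 0.175.

0.175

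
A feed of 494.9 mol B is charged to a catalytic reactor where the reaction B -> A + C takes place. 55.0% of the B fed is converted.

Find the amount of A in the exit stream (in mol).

B reacted = 0.55 × 494.9 = 272.2 mol; ν_B = −1, so ξ = 272.2/1 = 272.2 mol.
Outlet amounts (n = n₀ + ν ξ):
  B: 494.9 − 1(272.2) = 222.7
  A: 0 + 1(272.2) = 272.2
  C: 0 + 1(272.2) = 272.2

272 mol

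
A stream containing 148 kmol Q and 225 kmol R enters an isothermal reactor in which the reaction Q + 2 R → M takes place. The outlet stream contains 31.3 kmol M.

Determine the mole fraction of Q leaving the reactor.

0.376

For M: n = n₀ + 1ξ → 31.3 = 0 + 1ξ, giving ξ = 31.3 kmol.
Outlet amounts (n = n₀ + ν ξ):
  Q: 148 − 1(31.3) = 116.7
  R: 225 − 2(31.3) = 162.4
  M: 0 + 1(31.3) = 31.3
Total out = 310.4 kmol; y_Q = 116.7 / 310.4 = 0.376.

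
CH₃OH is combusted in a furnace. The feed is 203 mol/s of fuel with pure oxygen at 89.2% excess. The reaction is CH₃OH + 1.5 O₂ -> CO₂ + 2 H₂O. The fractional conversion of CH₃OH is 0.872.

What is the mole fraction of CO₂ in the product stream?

Stoichiometric O₂ = 1.5 × 203 = 304.5 mol/s; O₂ fed = 304.5 × 1.892 = 576.1 mol/s.
Fuel reacted = 0.872 × 203 → ξ = 177 mol/s.
Outlet (n = n₀ + ν ξ):
  CH₃OH: 203 − 1(177) = 25.98
  O₂: 576.1 − 1.5(177) = 310.6
  CO₂: 0 + 1(177) = 177
  H₂O: 0 + 2(177) = 354
Total out = 867.6 mol/s; y_CO₂ = 177 / 867.6 = 0.204.

0.204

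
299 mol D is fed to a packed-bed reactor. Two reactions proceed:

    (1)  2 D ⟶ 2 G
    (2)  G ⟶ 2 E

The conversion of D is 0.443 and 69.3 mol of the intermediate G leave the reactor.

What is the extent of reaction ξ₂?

ξ₂ = 63.2 mol

Conversion of D: D consumed = 2ξ₁ = 0.443 × 299 → ξ₁ = 66.23 mol.
G balance: n_G = 0 + 2ξ₁ − 1ξ₂ = 69.3 → ξ₂ = (2·66.23 − 69.3)/1 = 63.16 mol.
Outlet amounts (n = n₀ + Σ ν·ξ):
  D: 299 − 2(66.23) = 166.5
  G: 0 + 2(66.23) − 1(63.16) = 69.3
  E: 0 + 2(63.16) = 126.3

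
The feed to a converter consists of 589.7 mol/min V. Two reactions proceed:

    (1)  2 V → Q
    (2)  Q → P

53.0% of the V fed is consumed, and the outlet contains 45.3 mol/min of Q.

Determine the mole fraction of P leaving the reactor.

Conversion of V: V consumed = 2ξ₁ = 0.53 × 589.7 → ξ₁ = 156.3 mol/min.
Q balance: n_Q = 0 + 1ξ₁ − 1ξ₂ = 45.3 → ξ₂ = (1·156.3 − 45.3)/1 = 111 mol/min.
Outlet amounts (n = n₀ + Σ ν·ξ):
  V: 589.7 − 2(156.3) = 277.2
  Q: 0 + 1(156.3) − 1(111) = 45.3
  P: 0 + 1(111) = 111
Total out = 433.4 mol/min; y_P = 111 / 433.4 = 0.256.

0.256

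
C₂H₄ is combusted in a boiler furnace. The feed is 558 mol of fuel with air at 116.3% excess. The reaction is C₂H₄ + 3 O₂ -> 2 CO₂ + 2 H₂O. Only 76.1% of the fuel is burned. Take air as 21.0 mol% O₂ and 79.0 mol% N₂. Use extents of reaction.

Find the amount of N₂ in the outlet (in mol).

13600 mol

Stoichiometric O₂ = 3 × 558 = 1674 mol; O₂ fed = 1674 × 2.163 = 3621 mol.
N₂ fed = 3621 × 79/21 = 13620 mol.
Fuel reacted = 0.761 × 558 → ξ = 424.6 mol.
Outlet (n = n₀ + ν ξ):
  C₂H₄: 558 − 1(424.6) = 133.4
  O₂: 3621 − 3(424.6) = 2347
  N₂: 13620 (inert)
  CO₂: 0 + 2(424.6) = 849.3
  H₂O: 0 + 2(424.6) = 849.3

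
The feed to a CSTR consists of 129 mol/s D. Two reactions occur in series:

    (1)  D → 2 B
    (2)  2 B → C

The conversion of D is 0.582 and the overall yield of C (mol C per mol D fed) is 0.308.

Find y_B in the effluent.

Conversion of D: D consumed = 1ξ₁ = 0.582 × 129 → ξ₁ = 75.08 mol/s.
Yield of C: 1ξ₂ / 129 = 0.308 → ξ₂ = 39.73 mol/s.
Outlet amounts (n = n₀ + Σ ν·ξ):
  D: 129 − 1(75.08) = 53.92
  B: 0 + 2(75.08) − 2(39.73) = 70.69
  C: 0 + 1(39.73) = 39.73
Total out = 164.3 mol/s; y_B = 70.69 / 164.3 = 0.4301.

0.43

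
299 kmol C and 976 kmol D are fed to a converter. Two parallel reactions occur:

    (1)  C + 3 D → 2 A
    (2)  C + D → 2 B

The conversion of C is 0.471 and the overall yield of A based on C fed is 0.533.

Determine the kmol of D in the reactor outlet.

Yield of A: 2ξ₁ / 299 = 0.533 → ξ₁ = 79.68 kmol.
Conversion of C: 1ξ₁ + 1ξ₂ = 0.471 × 299 = 140.8 → ξ₂ = 61.15 kmol.
Outlet amounts (n = n₀ + Σ ν·ξ):
  C: 299 − 1(79.68) − 1(61.15) = 158.2
  D: 976 − 3(79.68) − 1(61.15) = 675.8
  A: 0 + 2(79.68) = 159.4
  B: 0 + 2(61.15) = 122.3

676 kmol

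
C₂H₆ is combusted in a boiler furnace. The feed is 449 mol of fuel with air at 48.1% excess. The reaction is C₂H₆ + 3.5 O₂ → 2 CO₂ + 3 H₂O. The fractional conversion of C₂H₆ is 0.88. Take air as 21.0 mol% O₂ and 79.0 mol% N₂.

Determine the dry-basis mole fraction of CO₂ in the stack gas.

0.0749

Stoichiometric O₂ = 3.5 × 449 = 1572 mol; O₂ fed = 1572 × 1.481 = 2327 mol.
N₂ fed = 2327 × 79/21 = 8755 mol.
Fuel reacted = 0.88 × 449 → ξ = 395.1 mol.
Outlet (n = n₀ + ν ξ):
  C₂H₆: 449 − 1(395.1) = 53.88
  O₂: 2327 − 3.5(395.1) = 944.5
  N₂: 8755 (inert)
  CO₂: 0 + 2(395.1) = 790.2
  H₂O: 0 + 3(395.1) = 1185
Dry total = 10540 mol; y_CO₂ (dry) = 790.2 / 10540 = 0.07495.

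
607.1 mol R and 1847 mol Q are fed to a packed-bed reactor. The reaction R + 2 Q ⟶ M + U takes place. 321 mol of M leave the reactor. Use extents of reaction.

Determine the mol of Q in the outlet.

For M: n = n₀ + 1ξ → 321 = 0 + 1ξ, giving ξ = 321 mol.
Outlet amounts (n = n₀ + ν ξ):
  R: 607.1 − 1(321) = 286.1
  Q: 1847 − 2(321) = 1205
  M: 0 + 1(321) = 321
  U: 0 + 1(321) = 321

1200 mol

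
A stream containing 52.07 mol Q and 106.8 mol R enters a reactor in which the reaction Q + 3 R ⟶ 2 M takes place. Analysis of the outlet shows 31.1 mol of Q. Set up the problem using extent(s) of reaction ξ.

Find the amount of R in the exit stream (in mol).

For Q: n = n₀ − 1ξ → 31.1 = 52.07 − 1ξ, giving ξ = 20.97 mol.
Outlet amounts (n = n₀ + ν ξ):
  Q: 52.07 − 1(20.97) = 31.1
  R: 106.8 − 3(20.97) = 43.89
  M: 0 + 2(20.97) = 41.94

43.9 mol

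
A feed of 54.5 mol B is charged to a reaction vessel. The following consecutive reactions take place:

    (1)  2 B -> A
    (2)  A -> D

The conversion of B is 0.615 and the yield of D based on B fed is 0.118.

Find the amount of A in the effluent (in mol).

Conversion of B: B consumed = 2ξ₁ = 0.615 × 54.5 → ξ₁ = 16.76 mol.
Yield of D: 1ξ₂ / 54.5 = 0.118 → ξ₂ = 6.431 mol.
Outlet amounts (n = n₀ + Σ ν·ξ):
  B: 54.5 − 2(16.76) = 20.98
  A: 0 + 1(16.76) − 1(6.431) = 10.33
  D: 0 + 1(6.431) = 6.431

10.3 mol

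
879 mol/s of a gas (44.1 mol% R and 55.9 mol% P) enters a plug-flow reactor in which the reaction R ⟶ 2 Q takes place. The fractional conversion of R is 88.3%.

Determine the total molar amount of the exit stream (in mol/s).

1220 mol/s

R reacted = 0.883 × 387.6 = 342.3 mol/s; ν_R = −1, so ξ = 342.3/1 = 342.3 mol/s.
Outlet amounts (n = n₀ + ν ξ):
  R: 387.6 − 1(342.3) = 45.35
  Q: 0 + 2(342.3) = 684.6
  P: 491.4 (inert)
Total out = 45.35 + 684.6 + 491.4 = 1221 mol/s.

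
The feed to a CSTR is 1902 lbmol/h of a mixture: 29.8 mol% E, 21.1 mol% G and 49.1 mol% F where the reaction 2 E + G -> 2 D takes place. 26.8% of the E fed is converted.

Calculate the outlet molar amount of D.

152 lbmol/h

E reacted = 0.268 × 566.8 = 151.9 lbmol/h; ν_E = −2, so ξ = 151.9/2 = 75.95 lbmol/h.
Outlet amounts (n = n₀ + ν ξ):
  E: 566.8 − 2(75.95) = 414.9
  G: 401.3 − 1(75.95) = 325.4
  D: 0 + 2(75.95) = 151.9
  F: 933.9 (inert)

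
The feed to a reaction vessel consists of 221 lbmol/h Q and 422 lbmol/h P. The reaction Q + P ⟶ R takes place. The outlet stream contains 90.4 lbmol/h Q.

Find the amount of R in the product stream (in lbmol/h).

131 lbmol/h

For Q: n = n₀ − 1ξ → 90.4 = 221 − 1ξ, giving ξ = 130.6 lbmol/h.
Outlet amounts (n = n₀ + ν ξ):
  Q: 221 − 1(130.6) = 90.4
  P: 422 − 1(130.6) = 291.4
  R: 0 + 1(130.6) = 130.6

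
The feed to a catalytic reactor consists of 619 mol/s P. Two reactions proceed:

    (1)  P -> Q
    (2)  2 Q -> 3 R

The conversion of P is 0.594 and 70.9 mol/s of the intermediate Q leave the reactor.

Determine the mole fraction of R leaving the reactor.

0.58

Conversion of P: P consumed = 1ξ₁ = 0.594 × 619 → ξ₁ = 367.7 mol/s.
Q balance: n_Q = 0 + 1ξ₁ − 2ξ₂ = 70.9 → ξ₂ = (1·367.7 − 70.9)/2 = 148.4 mol/s.
Outlet amounts (n = n₀ + Σ ν·ξ):
  P: 619 − 1(367.7) = 251.3
  Q: 0 + 1(367.7) − 2(148.4) = 70.9
  R: 0 + 3(148.4) = 445.2
Total out = 767.4 mol/s; y_R = 445.2 / 767.4 = 0.5801.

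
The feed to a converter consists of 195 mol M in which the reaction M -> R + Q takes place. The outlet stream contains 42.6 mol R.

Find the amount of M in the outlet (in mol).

For R: n = n₀ + 1ξ → 42.6 = 0 + 1ξ, giving ξ = 42.6 mol.
Outlet amounts (n = n₀ + ν ξ):
  M: 195 − 1(42.6) = 152.4
  R: 0 + 1(42.6) = 42.6
  Q: 0 + 1(42.6) = 42.6

152 mol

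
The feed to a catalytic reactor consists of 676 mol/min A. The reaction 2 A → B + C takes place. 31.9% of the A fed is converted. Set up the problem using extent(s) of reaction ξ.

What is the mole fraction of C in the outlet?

0.16

A reacted = 0.319 × 676 = 215.6 mol/min; ν_A = −2, so ξ = 215.6/2 = 107.8 mol/min.
Outlet amounts (n = n₀ + ν ξ):
  A: 676 − 2(107.8) = 460.4
  B: 0 + 1(107.8) = 107.8
  C: 0 + 1(107.8) = 107.8
Total out = 676 mol/min; y_C = 107.8 / 676 = 0.1595.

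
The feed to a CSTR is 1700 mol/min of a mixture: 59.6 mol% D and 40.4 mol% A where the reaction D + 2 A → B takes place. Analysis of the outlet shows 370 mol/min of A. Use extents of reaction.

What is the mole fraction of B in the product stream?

For A: n = n₀ − 2ξ → 370 = 686.8 − 2ξ, giving ξ = 158.4 mol/min.
Outlet amounts (n = n₀ + ν ξ):
  D: 1013 − 1(158.4) = 854.8
  A: 686.8 − 2(158.4) = 370
  B: 0 + 1(158.4) = 158.4
Total out = 1383 mol/min; y_B = 158.4 / 1383 = 0.1145.

0.115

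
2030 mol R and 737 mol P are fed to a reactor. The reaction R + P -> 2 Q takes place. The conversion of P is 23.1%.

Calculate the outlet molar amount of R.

1860 mol

P reacted = 0.231 × 737 = 170.2 mol; ν_P = −1, so ξ = 170.2/1 = 170.2 mol.
Outlet amounts (n = n₀ + ν ξ):
  R: 2030 − 1(170.2) = 1860
  P: 737 − 1(170.2) = 566.8
  Q: 0 + 2(170.2) = 340.5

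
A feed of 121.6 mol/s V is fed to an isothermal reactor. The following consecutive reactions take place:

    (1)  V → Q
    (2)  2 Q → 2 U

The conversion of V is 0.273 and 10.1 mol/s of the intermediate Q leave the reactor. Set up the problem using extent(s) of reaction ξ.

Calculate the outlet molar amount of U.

Conversion of V: V consumed = 1ξ₁ = 0.273 × 121.6 → ξ₁ = 33.2 mol/s.
Q balance: n_Q = 0 + 1ξ₁ − 2ξ₂ = 10.1 → ξ₂ = (1·33.2 − 10.1)/2 = 11.55 mol/s.
Outlet amounts (n = n₀ + Σ ν·ξ):
  V: 121.6 − 1(33.2) = 88.4
  Q: 0 + 1(33.2) − 2(11.55) = 10.1
  U: 0 + 2(11.55) = 23.1

23.1 mol/s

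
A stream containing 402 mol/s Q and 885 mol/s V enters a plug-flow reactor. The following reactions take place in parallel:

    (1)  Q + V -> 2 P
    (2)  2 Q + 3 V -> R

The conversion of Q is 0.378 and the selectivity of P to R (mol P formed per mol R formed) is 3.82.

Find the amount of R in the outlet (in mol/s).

Conversion of Q: Q consumed = 0.378 × 402 = 152 mol/s = 1ξ₁ + 2ξ₂.
Selectivity: 2ξ₁ / (1ξ₂) = 3.82 → ξ₁ = 1.91 ξ₂.
Substitute: (1·1.91 + 2) ξ₂ = 152 → ξ₂ = 38.86 mol/s, ξ₁ = 74.23 mol/s.
Outlet amounts (n = n₀ + Σ ν·ξ):
  Q: 402 − 1(74.23) − 2(38.86) = 250
  V: 885 − 1(74.23) − 3(38.86) = 694.2
  P: 0 + 2(74.23) = 148.5
  R: 0 + 1(38.86) = 38.86

38.9 mol/s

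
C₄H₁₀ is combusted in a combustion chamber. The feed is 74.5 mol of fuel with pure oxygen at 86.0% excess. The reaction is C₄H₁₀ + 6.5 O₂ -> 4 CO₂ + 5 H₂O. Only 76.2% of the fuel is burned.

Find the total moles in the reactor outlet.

Stoichiometric O₂ = 6.5 × 74.5 = 484.2 mol; O₂ fed = 484.2 × 1.860 = 900.7 mol.
Fuel reacted = 0.762 × 74.5 → ξ = 56.77 mol.
Outlet (n = n₀ + ν ξ):
  C₄H₁₀: 74.5 − 1(56.77) = 17.73
  O₂: 900.7 − 6.5(56.77) = 531.7
  CO₂: 0 + 4(56.77) = 227.1
  H₂O: 0 + 5(56.77) = 283.8
Total out = 17.73 + 531.7 + 227.1 + 283.8 = 1060 mol.

1060 mol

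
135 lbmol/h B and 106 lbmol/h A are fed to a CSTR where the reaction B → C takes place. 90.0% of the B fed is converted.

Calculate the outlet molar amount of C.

B reacted = 0.9 × 135 = 121.5 lbmol/h; ν_B = −1, so ξ = 121.5/1 = 121.5 lbmol/h.
Outlet amounts (n = n₀ + ν ξ):
  B: 135 − 1(121.5) = 13.5
  C: 0 + 1(121.5) = 121.5
  A: 106 (inert)

122 lbmol/h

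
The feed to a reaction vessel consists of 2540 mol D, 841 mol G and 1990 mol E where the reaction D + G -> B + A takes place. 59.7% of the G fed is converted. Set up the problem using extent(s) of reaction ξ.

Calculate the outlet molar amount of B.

G reacted = 0.597 × 841 = 502.1 mol; ν_G = −1, so ξ = 502.1/1 = 502.1 mol.
Outlet amounts (n = n₀ + ν ξ):
  D: 2540 − 1(502.1) = 2038
  G: 841 − 1(502.1) = 338.9
  B: 0 + 1(502.1) = 502.1
  A: 0 + 1(502.1) = 502.1
  E: 1990 (inert)

502 mol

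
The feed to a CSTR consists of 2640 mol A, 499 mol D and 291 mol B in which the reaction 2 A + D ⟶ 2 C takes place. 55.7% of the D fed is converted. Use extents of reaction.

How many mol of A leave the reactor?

2080 mol

D reacted = 0.557 × 499 = 277.9 mol; ν_D = −1, so ξ = 277.9/1 = 277.9 mol.
Outlet amounts (n = n₀ + ν ξ):
  A: 2640 − 2(277.9) = 2084
  D: 499 − 1(277.9) = 221.1
  C: 0 + 2(277.9) = 555.9
  B: 291 (inert)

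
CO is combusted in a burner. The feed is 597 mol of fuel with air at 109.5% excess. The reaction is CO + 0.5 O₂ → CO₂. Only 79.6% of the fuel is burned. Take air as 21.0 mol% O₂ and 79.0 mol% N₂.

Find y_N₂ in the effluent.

Stoichiometric O₂ = 0.5 × 597 = 298.5 mol; O₂ fed = 298.5 × 2.095 = 625.4 mol.
N₂ fed = 625.4 × 79/21 = 2353 mol.
Fuel reacted = 0.796 × 597 → ξ = 475.2 mol.
Outlet (n = n₀ + ν ξ):
  CO: 597 − 1(475.2) = 121.8
  O₂: 625.4 − 0.5(475.2) = 387.8
  N₂: 2353 (inert)
  CO₂: 0 + 1(475.2) = 475.2
Total out = 3337 mol; y_N₂ = 2353 / 3337 = 0.7049.

0.705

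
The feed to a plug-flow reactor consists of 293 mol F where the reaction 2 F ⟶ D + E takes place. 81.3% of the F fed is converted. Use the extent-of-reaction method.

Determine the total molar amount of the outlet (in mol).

F reacted = 0.813 × 293 = 238.2 mol; ν_F = −2, so ξ = 238.2/2 = 119.1 mol.
Outlet amounts (n = n₀ + ν ξ):
  F: 293 − 2(119.1) = 54.79
  D: 0 + 1(119.1) = 119.1
  E: 0 + 1(119.1) = 119.1
Total out = 54.79 + 119.1 + 119.1 = 293 mol.

293 mol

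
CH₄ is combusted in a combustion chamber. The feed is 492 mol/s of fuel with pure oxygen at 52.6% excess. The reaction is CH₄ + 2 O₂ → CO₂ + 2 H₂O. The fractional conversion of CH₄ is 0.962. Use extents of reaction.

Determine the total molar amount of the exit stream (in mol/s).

Stoichiometric O₂ = 2 × 492 = 984 mol/s; O₂ fed = 984 × 1.526 = 1502 mol/s.
Fuel reacted = 0.962 × 492 → ξ = 473.3 mol/s.
Outlet (n = n₀ + ν ξ):
  CH₄: 492 − 1(473.3) = 18.7
  O₂: 1502 − 2(473.3) = 555
  CO₂: 0 + 1(473.3) = 473.3
  H₂O: 0 + 2(473.3) = 946.6
Total out = 18.7 + 555 + 473.3 + 946.6 = 1994 mol/s.

1990 mol/s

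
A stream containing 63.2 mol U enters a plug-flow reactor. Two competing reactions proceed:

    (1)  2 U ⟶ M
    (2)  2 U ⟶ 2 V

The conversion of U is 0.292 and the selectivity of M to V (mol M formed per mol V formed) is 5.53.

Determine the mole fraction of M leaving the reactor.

0.155

Conversion of U: U consumed = 0.292 × 63.2 = 18.45 mol = 2ξ₁ + 2ξ₂.
Selectivity: 1ξ₁ / (2ξ₂) = 5.53 → ξ₁ = 11.06 ξ₂.
Substitute: (2·11.06 + 2) ξ₂ = 18.45 → ξ₂ = 0.7651 mol, ξ₁ = 8.462 mol.
Outlet amounts (n = n₀ + Σ ν·ξ):
  U: 63.2 − 2(8.462) − 2(0.7651) = 44.75
  M: 0 + 1(8.462) = 8.462
  V: 0 + 2(0.7651) = 1.53
Total out = 54.74 mol; y_M = 8.462 / 54.74 = 0.1546.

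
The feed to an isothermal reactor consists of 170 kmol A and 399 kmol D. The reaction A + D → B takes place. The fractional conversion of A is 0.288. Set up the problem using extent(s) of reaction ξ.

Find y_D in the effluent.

A reacted = 0.288 × 170 = 48.96 kmol; ν_A = −1, so ξ = 48.96/1 = 48.96 kmol.
Outlet amounts (n = n₀ + ν ξ):
  A: 170 − 1(48.96) = 121
  D: 399 − 1(48.96) = 350
  B: 0 + 1(48.96) = 48.96
Total out = 520 kmol; y_D = 350 / 520 = 0.6731.

0.673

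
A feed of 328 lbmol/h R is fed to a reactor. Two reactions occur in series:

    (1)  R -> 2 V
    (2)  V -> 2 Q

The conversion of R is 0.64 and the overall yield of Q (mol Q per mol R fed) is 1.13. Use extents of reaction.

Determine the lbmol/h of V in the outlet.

Conversion of R: R consumed = 1ξ₁ = 0.64 × 328 → ξ₁ = 209.9 lbmol/h.
Yield of Q: 2ξ₂ / 328 = 1.13 → ξ₂ = 185.3 lbmol/h.
Outlet amounts (n = n₀ + Σ ν·ξ):
  R: 328 − 1(209.9) = 118.1
  V: 0 + 2(209.9) − 1(185.3) = 234.5
  Q: 0 + 2(185.3) = 370.6

235 lbmol/h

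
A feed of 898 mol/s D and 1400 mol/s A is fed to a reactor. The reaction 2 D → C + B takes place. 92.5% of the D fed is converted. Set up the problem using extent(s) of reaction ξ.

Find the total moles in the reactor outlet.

D reacted = 0.925 × 898 = 830.7 mol/s; ν_D = −2, so ξ = 830.7/2 = 415.3 mol/s.
Outlet amounts (n = n₀ + ν ξ):
  D: 898 − 2(415.3) = 67.35
  C: 0 + 1(415.3) = 415.3
  B: 0 + 1(415.3) = 415.3
  A: 1400 (inert)
Total out = 67.35 + 415.3 + 415.3 + 1400 = 2298 mol/s.

2300 mol/s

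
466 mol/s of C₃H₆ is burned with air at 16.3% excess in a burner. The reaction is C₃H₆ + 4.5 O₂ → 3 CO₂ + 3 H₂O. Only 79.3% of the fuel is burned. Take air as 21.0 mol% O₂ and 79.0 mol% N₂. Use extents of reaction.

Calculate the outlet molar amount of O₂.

776 mol/s

Stoichiometric O₂ = 4.5 × 466 = 2097 mol/s; O₂ fed = 2097 × 1.163 = 2439 mol/s.
N₂ fed = 2439 × 79/21 = 9175 mol/s.
Fuel reacted = 0.793 × 466 → ξ = 369.5 mol/s.
Outlet (n = n₀ + ν ξ):
  C₃H₆: 466 − 1(369.5) = 96.46
  O₂: 2439 − 4.5(369.5) = 775.9
  N₂: 9175 (inert)
  CO₂: 0 + 3(369.5) = 1109
  H₂O: 0 + 3(369.5) = 1109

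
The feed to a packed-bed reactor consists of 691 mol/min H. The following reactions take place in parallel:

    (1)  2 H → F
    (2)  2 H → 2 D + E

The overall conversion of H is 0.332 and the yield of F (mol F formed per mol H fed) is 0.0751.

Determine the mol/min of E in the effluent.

Yield of F: 1ξ₁ / 691 = 0.0751 → ξ₁ = 51.89 mol/min.
Conversion of H: 2ξ₁ + 2ξ₂ = 0.332 × 691 = 229.4 → ξ₂ = 62.81 mol/min.
Outlet amounts (n = n₀ + Σ ν·ξ):
  H: 691 − 2(51.89) − 2(62.81) = 461.6
  F: 0 + 1(51.89) = 51.89
  D: 0 + 2(62.81) = 125.6
  E: 0 + 1(62.81) = 62.81

62.8 mol/min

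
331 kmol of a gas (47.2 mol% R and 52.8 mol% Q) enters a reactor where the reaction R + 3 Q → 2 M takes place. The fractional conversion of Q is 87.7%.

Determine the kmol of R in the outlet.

Q reacted = 0.877 × 174.8 = 153.3 kmol; ν_Q = −3, so ξ = 153.3/3 = 51.09 kmol.
Outlet amounts (n = n₀ + ν ξ):
  R: 156.2 − 1(51.09) = 105.1
  Q: 174.8 − 3(51.09) = 21.5
  M: 0 + 2(51.09) = 102.2

105 kmol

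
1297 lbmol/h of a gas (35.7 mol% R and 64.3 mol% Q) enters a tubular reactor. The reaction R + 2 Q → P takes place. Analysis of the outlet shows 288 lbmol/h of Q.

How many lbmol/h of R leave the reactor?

190 lbmol/h

For Q: n = n₀ − 2ξ → 288 = 834 − 2ξ, giving ξ = 273 lbmol/h.
Outlet amounts (n = n₀ + ν ξ):
  R: 463 − 1(273) = 190
  Q: 834 − 2(273) = 288
  P: 0 + 1(273) = 273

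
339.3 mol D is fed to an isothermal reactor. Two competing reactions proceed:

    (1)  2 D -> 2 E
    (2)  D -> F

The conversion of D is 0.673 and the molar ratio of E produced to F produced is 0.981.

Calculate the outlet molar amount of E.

Conversion of D: D consumed = 0.673 × 339.3 = 228.3 mol = 2ξ₁ + 1ξ₂.
Selectivity: 2ξ₁ / (1ξ₂) = 0.981 → ξ₁ = 0.4905 ξ₂.
Substitute: (2·0.4905 + 1) ξ₂ = 228.3 → ξ₂ = 115.3 mol, ξ₁ = 56.54 mol.
Outlet amounts (n = n₀ + Σ ν·ξ):
  D: 339.3 − 2(56.54) − 1(115.3) = 111
  E: 0 + 2(56.54) = 113.1
  F: 0 + 1(115.3) = 115.3

113 mol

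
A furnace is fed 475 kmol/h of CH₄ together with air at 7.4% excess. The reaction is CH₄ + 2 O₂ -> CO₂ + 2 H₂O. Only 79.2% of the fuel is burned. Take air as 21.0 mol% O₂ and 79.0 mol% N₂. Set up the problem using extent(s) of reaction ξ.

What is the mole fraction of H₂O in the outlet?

Stoichiometric O₂ = 2 × 475 = 950 kmol/h; O₂ fed = 950 × 1.074 = 1020 kmol/h.
N₂ fed = 1020 × 79/21 = 3838 kmol/h.
Fuel reacted = 0.792 × 475 → ξ = 376.2 kmol/h.
Outlet (n = n₀ + ν ξ):
  CH₄: 475 − 1(376.2) = 98.8
  O₂: 1020 − 2(376.2) = 267.9
  N₂: 3838 (inert)
  CO₂: 0 + 1(376.2) = 376.2
  H₂O: 0 + 2(376.2) = 752.4
Total out = 5334 kmol/h; y_H₂O = 752.4 / 5334 = 0.1411.

0.141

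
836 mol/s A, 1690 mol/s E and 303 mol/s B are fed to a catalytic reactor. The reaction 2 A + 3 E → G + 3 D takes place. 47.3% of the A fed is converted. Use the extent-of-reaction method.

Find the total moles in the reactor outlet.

2630 mol/s

A reacted = 0.473 × 836 = 395.4 mol/s; ν_A = −2, so ξ = 395.4/2 = 197.7 mol/s.
Outlet amounts (n = n₀ + ν ξ):
  A: 836 − 2(197.7) = 440.6
  E: 1690 − 3(197.7) = 1097
  G: 0 + 1(197.7) = 197.7
  D: 0 + 3(197.7) = 593.1
  B: 303 (inert)
Total out = 440.6 + 1097 + 197.7 + 593.1 + 303 = 2631 mol/s.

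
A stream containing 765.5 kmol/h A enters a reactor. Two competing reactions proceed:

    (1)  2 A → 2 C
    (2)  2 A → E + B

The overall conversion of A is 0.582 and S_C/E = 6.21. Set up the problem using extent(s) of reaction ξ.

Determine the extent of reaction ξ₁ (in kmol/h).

Conversion of A: A consumed = 0.582 × 765.5 = 445.5 kmol/h = 2ξ₁ + 2ξ₂.
Selectivity: 2ξ₁ / (1ξ₂) = 6.21 → ξ₁ = 3.105 ξ₂.
Substitute: (2·3.105 + 2) ξ₂ = 445.5 → ξ₂ = 54.27 kmol/h, ξ₁ = 168.5 kmol/h.
Outlet amounts (n = n₀ + Σ ν·ξ):
  A: 765.5 − 2(168.5) − 2(54.27) = 320
  C: 0 + 2(168.5) = 337
  E: 0 + 1(54.27) = 54.27
  B: 0 + 1(54.27) = 54.27

ξ₁ = 168 kmol/h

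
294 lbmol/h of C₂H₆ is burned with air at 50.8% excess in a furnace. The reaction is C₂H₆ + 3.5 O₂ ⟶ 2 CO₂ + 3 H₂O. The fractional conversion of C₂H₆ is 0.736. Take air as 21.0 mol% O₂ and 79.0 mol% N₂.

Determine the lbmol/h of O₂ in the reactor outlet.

Stoichiometric O₂ = 3.5 × 294 = 1029 lbmol/h; O₂ fed = 1029 × 1.508 = 1552 lbmol/h.
N₂ fed = 1552 × 79/21 = 5837 lbmol/h.
Fuel reacted = 0.736 × 294 → ξ = 216.4 lbmol/h.
Outlet (n = n₀ + ν ξ):
  C₂H₆: 294 − 1(216.4) = 77.62
  O₂: 1552 − 3.5(216.4) = 794.4
  N₂: 5837 (inert)
  CO₂: 0 + 2(216.4) = 432.8
  H₂O: 0 + 3(216.4) = 649.2

794 lbmol/h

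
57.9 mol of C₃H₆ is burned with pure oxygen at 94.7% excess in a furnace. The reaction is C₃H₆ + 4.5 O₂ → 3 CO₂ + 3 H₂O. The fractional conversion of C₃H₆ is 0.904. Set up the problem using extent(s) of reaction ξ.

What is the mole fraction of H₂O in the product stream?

Stoichiometric O₂ = 4.5 × 57.9 = 260.6 mol; O₂ fed = 260.6 × 1.947 = 507.3 mol.
Fuel reacted = 0.904 × 57.9 → ξ = 52.34 mol.
Outlet (n = n₀ + ν ξ):
  C₃H₆: 57.9 − 1(52.34) = 5.558
  O₂: 507.3 − 4.5(52.34) = 271.8
  CO₂: 0 + 3(52.34) = 157
  H₂O: 0 + 3(52.34) = 157
Total out = 591.4 mol; y_H₂O = 157 / 591.4 = 0.2655.

0.266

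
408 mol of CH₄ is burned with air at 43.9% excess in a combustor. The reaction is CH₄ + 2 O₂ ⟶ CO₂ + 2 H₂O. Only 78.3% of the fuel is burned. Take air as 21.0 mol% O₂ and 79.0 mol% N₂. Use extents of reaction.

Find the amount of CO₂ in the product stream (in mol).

319 mol

Stoichiometric O₂ = 2 × 408 = 816 mol; O₂ fed = 816 × 1.439 = 1174 mol.
N₂ fed = 1174 × 79/21 = 4417 mol.
Fuel reacted = 0.783 × 408 → ξ = 319.5 mol.
Outlet (n = n₀ + ν ξ):
  CH₄: 408 − 1(319.5) = 88.54
  O₂: 1174 − 2(319.5) = 535.3
  N₂: 4417 (inert)
  CO₂: 0 + 1(319.5) = 319.5
  H₂O: 0 + 2(319.5) = 638.9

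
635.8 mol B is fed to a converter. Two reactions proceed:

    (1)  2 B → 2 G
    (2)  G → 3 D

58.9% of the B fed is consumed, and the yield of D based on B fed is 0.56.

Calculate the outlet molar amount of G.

256 mol

Conversion of B: B consumed = 2ξ₁ = 0.589 × 635.8 → ξ₁ = 187.2 mol.
Yield of D: 3ξ₂ / 635.8 = 0.56 → ξ₂ = 118.7 mol.
Outlet amounts (n = n₀ + Σ ν·ξ):
  B: 635.8 − 2(187.2) = 261.3
  G: 0 + 2(187.2) − 1(118.7) = 255.8
  D: 0 + 3(118.7) = 356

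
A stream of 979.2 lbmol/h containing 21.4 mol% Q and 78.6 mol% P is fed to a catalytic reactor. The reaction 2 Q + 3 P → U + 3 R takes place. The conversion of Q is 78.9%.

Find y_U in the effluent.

Q reacted = 0.789 × 209.5 = 165.3 lbmol/h; ν_Q = −2, so ξ = 165.3/2 = 82.67 lbmol/h.
Outlet amounts (n = n₀ + ν ξ):
  Q: 209.5 − 2(82.67) = 44.21
  P: 769.7 − 3(82.67) = 521.7
  U: 0 + 1(82.67) = 82.67
  R: 0 + 3(82.67) = 248
Total out = 896.5 lbmol/h; y_U = 82.67 / 896.5 = 0.09221.

0.0922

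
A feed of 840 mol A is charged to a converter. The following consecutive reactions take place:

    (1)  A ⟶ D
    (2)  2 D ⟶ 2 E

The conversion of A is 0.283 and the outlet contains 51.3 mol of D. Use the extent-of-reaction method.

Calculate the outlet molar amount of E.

Conversion of A: A consumed = 1ξ₁ = 0.283 × 840 → ξ₁ = 237.7 mol.
D balance: n_D = 0 + 1ξ₁ − 2ξ₂ = 51.3 → ξ₂ = (1·237.7 − 51.3)/2 = 93.21 mol.
Outlet amounts (n = n₀ + Σ ν·ξ):
  A: 840 − 1(237.7) = 602.3
  D: 0 + 1(237.7) − 2(93.21) = 51.3
  E: 0 + 2(93.21) = 186.4

186 mol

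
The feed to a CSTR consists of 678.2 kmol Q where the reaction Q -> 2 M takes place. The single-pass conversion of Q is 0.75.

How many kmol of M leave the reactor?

Q reacted = 0.75 × 678.2 = 508.7 kmol; ν_Q = −1, so ξ = 508.7/1 = 508.7 kmol.
Outlet amounts (n = n₀ + ν ξ):
  Q: 678.2 − 1(508.7) = 169.6
  M: 0 + 2(508.7) = 1017

1020 kmol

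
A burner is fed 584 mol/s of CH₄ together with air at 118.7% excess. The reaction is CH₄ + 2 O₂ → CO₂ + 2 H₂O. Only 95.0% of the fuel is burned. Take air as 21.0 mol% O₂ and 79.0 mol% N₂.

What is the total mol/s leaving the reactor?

12700 mol/s

Stoichiometric O₂ = 2 × 584 = 1168 mol/s; O₂ fed = 1168 × 2.187 = 2554 mol/s.
N₂ fed = 2554 × 79/21 = 9609 mol/s.
Fuel reacted = 0.95 × 584 → ξ = 554.8 mol/s.
Outlet (n = n₀ + ν ξ):
  CH₄: 584 − 1(554.8) = 29.2
  O₂: 2554 − 2(554.8) = 1445
  N₂: 9609 (inert)
  CO₂: 0 + 1(554.8) = 554.8
  H₂O: 0 + 2(554.8) = 1110
Total out = 29.2 + 1445 + 9609 + 554.8 + 1110 = 12750 mol/s.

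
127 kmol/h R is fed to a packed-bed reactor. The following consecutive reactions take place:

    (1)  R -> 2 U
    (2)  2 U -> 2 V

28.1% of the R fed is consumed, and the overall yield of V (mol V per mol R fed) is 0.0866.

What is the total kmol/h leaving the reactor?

163 kmol/h

Conversion of R: R consumed = 1ξ₁ = 0.281 × 127 → ξ₁ = 35.69 kmol/h.
Yield of V: 2ξ₂ / 127 = 0.0866 → ξ₂ = 5.499 kmol/h.
Outlet amounts (n = n₀ + Σ ν·ξ):
  R: 127 − 1(35.69) = 91.31
  U: 0 + 2(35.69) − 2(5.499) = 60.38
  V: 0 + 2(5.499) = 11
Total out = 91.31 + 60.38 + 11 = 162.7 kmol/h.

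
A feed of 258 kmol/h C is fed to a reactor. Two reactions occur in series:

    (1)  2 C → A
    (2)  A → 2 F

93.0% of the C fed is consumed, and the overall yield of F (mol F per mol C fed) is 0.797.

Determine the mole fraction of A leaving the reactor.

0.0712

Conversion of C: C consumed = 2ξ₁ = 0.93 × 258 → ξ₁ = 120 kmol/h.
Yield of F: 2ξ₂ / 258 = 0.797 → ξ₂ = 102.8 kmol/h.
Outlet amounts (n = n₀ + Σ ν·ξ):
  C: 258 − 2(120) = 18.06
  A: 0 + 1(120) − 1(102.8) = 17.16
  F: 0 + 2(102.8) = 205.6
Total out = 240.8 kmol/h; y_A = 17.16 / 240.8 = 0.07124.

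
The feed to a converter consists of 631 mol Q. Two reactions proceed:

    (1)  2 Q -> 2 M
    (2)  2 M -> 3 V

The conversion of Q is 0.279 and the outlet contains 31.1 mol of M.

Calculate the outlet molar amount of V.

Conversion of Q: Q consumed = 2ξ₁ = 0.279 × 631 → ξ₁ = 88.02 mol.
M balance: n_M = 0 + 2ξ₁ − 2ξ₂ = 31.1 → ξ₂ = (2·88.02 − 31.1)/2 = 72.47 mol.
Outlet amounts (n = n₀ + Σ ν·ξ):
  Q: 631 − 2(88.02) = 455
  M: 0 + 2(88.02) − 2(72.47) = 31.1
  V: 0 + 3(72.47) = 217.4

217 mol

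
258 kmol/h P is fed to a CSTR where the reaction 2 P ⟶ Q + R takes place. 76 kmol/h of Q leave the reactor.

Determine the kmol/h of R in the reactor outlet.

76 kmol/h

For Q: n = n₀ + 1ξ → 76 = 0 + 1ξ, giving ξ = 76 kmol/h.
Outlet amounts (n = n₀ + ν ξ):
  P: 258 − 2(76) = 106
  Q: 0 + 1(76) = 76
  R: 0 + 1(76) = 76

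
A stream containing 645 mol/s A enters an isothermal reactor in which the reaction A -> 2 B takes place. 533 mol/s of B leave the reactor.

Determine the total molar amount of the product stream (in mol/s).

912 mol/s

For B: n = n₀ + 2ξ → 533 = 0 + 2ξ, giving ξ = 266.5 mol/s.
Outlet amounts (n = n₀ + ν ξ):
  A: 645 − 1(266.5) = 378.5
  B: 0 + 2(266.5) = 533
Total out = 378.5 + 533 = 911.5 mol/s.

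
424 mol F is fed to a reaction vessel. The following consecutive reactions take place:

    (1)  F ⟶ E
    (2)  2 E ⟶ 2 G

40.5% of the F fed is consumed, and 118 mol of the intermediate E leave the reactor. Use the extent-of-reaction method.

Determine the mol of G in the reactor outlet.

Conversion of F: F consumed = 1ξ₁ = 0.405 × 424 → ξ₁ = 171.7 mol.
E balance: n_E = 0 + 1ξ₁ − 2ξ₂ = 118 → ξ₂ = (1·171.7 − 118)/2 = 26.86 mol.
Outlet amounts (n = n₀ + Σ ν·ξ):
  F: 424 − 1(171.7) = 252.3
  E: 0 + 1(171.7) − 2(26.86) = 118
  G: 0 + 2(26.86) = 53.72

53.7 mol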